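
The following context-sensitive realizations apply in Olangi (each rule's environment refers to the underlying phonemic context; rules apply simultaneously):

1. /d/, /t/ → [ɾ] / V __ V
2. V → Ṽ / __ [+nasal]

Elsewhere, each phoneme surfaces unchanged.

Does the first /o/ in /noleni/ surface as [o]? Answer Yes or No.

Yes

/o/ (between /n/ and /l/) fails the environment for rule 2, so it stays [o].
The actual realization is [o], which matches [o].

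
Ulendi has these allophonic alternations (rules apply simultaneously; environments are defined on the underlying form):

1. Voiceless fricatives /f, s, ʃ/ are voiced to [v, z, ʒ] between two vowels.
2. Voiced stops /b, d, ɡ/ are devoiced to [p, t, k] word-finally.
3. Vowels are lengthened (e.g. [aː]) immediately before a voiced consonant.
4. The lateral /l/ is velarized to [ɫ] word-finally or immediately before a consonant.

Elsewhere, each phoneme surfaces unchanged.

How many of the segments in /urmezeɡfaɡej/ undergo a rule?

Segments that undergo a rule: /u/ → [uː] (rule 3); /e/ → [eː] (rule 3); /e/ → [eː] (rule 3); /a/ → [aː] (rule 3); /e/ → [eː] (rule 3).
All other segments surface unchanged.

5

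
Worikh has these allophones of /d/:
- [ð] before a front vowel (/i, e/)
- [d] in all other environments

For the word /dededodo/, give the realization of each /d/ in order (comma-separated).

Occurrence 1 (position 1): before a front vowel (/i, e/) → [ð].
Occurrence 2 (position 3): before a front vowel (/i, e/) → [ð].
Occurrence 3 (position 5): no conditioning environment matches → elsewhere allophone [d].
Occurrence 4 (position 7): no conditioning environment matches → elsewhere allophone [d].

[ð], [ð], [d], [d]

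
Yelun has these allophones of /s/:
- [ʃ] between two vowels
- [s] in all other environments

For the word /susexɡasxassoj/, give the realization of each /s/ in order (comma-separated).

Occurrence 1 (position 1): no conditioning environment matches → elsewhere allophone [s].
Occurrence 2 (position 3): between two vowels → [ʃ].
Occurrence 3 (position 8): no conditioning environment matches → elsewhere allophone [s].
Occurrence 4 (position 11): no conditioning environment matches → elsewhere allophone [s].
Occurrence 5 (position 12): no conditioning environment matches → elsewhere allophone [s].

[s], [ʃ], [s], [s], [s]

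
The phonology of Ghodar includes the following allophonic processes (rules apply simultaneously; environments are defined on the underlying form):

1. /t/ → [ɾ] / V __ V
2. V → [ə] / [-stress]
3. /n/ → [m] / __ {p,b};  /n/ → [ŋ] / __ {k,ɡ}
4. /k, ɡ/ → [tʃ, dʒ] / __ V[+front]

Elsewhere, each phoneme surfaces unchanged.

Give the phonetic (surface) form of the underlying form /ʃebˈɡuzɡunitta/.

/ʃ/ (word-initial): no rule targets it → [ʃ].
/e/ (between /ʃ/ and /b/): in an unstressed syllable, so rule 2 applies → [ə].
/b/ stays [b].
/ɡ/ (between /b/ and /u/) is in the target of rule 4 but the environment (before a front vowel) is not met → [ɡ].
/u/ — between /ɡ/ and /z/; rule 2 does not apply here → [u].
/z/ — not in any rule's target class → [z].
/ɡ/ (between /z/ and /u/) fails the environment for rule 4, so it stays [ɡ].
/u/ (between /ɡ/ and /n/) occurs in an unstressed syllable → [ə] by rule 2.
/n/ (between /u/ and /i/) is in the target of rule 3 but the environment (before a labial or velar stop) is not met → [n].
/i/ meets the environment for rule 2 (in an unstressed syllable) → [ə].
/t/ (between /i/ and /t/) fails the environment for rule 1, so it stays [t].
/t/ (between /t/ and /a/) is in the target of rule 1 but the environment (between two vowels) is not met → [t].
/a/ (word-final) occurs in an unstressed syllable → [ə] by rule 2.

[ʃəbˈɡuzɡənəttə]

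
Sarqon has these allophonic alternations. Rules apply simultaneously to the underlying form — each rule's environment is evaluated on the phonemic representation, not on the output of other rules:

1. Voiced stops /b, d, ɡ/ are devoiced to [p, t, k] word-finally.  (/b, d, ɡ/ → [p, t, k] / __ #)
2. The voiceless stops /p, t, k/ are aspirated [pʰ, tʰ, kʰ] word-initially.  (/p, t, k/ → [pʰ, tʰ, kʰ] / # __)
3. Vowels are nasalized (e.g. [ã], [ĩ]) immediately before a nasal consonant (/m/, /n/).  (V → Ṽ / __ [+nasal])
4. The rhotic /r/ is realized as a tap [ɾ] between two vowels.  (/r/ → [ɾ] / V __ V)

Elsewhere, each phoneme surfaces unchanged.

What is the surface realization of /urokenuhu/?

[uɾokẽnuhu]

/u/ (word-initial) fails the environment for rule 3, so it stays [u].
/r/ meets the environment for rule 4 (between two vowels) → [ɾ].
/o/ (between /r/ and /k/): rule 3 targets it, but not before a nasal consonant → unchanged [o].
/k/ — between /o/ and /e/; rule 2 does not apply here → [k].
/e/ meets the environment for rule 3 (before a nasal consonant) → [ẽ].
/n/ (between /e/ and /u/): no rule targets it → [n].
/u/ (between /n/ and /h/) fails the environment for rule 3, so it stays [u].
/h/ — not in any rule's target class → [h].
/u/ (word-final): rule 3 targets it, but not before a nasal consonant → unchanged [u].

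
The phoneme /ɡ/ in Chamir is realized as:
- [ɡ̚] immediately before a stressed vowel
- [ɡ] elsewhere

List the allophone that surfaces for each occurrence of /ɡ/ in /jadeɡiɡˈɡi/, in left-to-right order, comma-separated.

[ɡ], [ɡ], [ɡ̚]

Occurrence 1 (position 5): no conditioning environment matches → elsewhere allophone [ɡ].
Occurrence 2 (position 7): no conditioning environment matches → elsewhere allophone [ɡ].
Occurrence 3 (position 8): immediately before a stressed vowel → [ɡ̚].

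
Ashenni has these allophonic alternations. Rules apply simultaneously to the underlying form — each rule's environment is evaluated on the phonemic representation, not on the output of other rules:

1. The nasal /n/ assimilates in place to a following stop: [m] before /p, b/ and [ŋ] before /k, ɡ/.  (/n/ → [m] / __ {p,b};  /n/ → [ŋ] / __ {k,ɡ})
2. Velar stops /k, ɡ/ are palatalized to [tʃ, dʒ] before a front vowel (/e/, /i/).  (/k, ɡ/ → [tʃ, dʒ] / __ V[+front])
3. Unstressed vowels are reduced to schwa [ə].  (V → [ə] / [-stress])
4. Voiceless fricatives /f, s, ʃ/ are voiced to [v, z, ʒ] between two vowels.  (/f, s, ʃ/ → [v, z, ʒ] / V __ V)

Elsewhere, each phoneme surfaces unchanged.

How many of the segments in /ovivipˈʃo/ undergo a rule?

3

Segments that undergo a rule: /o/ → [ə] (rule 3); /i/ → [ə] (rule 3); /i/ → [ə] (rule 3).
All other segments surface unchanged.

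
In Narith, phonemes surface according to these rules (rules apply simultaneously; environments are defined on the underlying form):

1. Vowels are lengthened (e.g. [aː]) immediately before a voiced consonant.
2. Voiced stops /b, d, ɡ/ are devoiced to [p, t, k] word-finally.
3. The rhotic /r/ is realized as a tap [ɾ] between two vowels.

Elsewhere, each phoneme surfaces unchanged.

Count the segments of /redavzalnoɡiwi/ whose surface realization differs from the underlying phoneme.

Segments that undergo a rule: /e/ → [eː] (rule 1); /a/ → [aː] (rule 1); /a/ → [aː] (rule 1); /o/ → [oː] (rule 1); /i/ → [iː] (rule 1).
All other segments surface unchanged.

5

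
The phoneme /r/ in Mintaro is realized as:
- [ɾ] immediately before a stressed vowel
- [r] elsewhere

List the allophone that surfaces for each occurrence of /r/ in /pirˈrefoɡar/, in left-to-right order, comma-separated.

[r], [ɾ], [r]

Occurrence 1 (position 3): no conditioning environment matches → elsewhere allophone [r].
Occurrence 2 (position 4): immediately before a stressed vowel → [ɾ].
Occurrence 3 (position 10): no conditioning environment matches → elsewhere allophone [r].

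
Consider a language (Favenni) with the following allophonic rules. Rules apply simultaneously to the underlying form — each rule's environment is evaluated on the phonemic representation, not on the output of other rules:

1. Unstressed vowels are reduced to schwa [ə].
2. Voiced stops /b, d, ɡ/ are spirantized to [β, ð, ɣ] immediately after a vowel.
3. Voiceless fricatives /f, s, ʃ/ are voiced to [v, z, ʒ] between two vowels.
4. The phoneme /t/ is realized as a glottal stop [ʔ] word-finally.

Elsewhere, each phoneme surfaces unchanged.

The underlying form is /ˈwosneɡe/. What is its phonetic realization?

[ˈwosnəɣə]

/w/ stays [w].
/o/ (between /w/ and /s/) is in the target of rule 1 but the environment (in an unstressed syllable) is not met → [o].
/s/ (between /o/ and /n/): rule 3 targets it, but not between two vowels → unchanged [s].
/n/ (between /s/ and /e/) is unaffected → [n].
/e/ meets the environment for rule 1 (in an unstressed syllable) → [ə].
/ɡ/ (between /e/ and /e/) occurs immediately after a vowel → [ɣ] by rule 2.
/e/ — word-final, in an unstressed syllable — surfaces as [ə] (rule 1).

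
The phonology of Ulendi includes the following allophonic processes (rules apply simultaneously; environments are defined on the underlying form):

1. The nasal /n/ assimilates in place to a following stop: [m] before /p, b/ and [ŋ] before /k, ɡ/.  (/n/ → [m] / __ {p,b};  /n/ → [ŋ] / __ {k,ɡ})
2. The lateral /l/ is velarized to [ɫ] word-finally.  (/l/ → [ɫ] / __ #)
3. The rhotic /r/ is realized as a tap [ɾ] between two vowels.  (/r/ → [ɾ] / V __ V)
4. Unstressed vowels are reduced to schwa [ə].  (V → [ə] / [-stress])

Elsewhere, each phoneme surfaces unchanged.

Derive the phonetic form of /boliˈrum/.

[bələˈɾum]

/b/ stays [b].
/o/ (between /b/ and /l/) occurs in an unstressed syllable → [ə] by rule 4.
/l/ (between /o/ and /i/): rule 2 targets it, but not word-finally → unchanged [l].
Rule 4 applies to /i/ (between /l/ and /r/: in an unstressed syllable) → [ə].
/r/ (between /i/ and /u/) occurs between two vowels → [ɾ] by rule 3.
/u/ (between /r/ and /m/): rule 4 targets it, but not in an unstressed syllable → unchanged [u].
/m/ (word-final) is unaffected → [m].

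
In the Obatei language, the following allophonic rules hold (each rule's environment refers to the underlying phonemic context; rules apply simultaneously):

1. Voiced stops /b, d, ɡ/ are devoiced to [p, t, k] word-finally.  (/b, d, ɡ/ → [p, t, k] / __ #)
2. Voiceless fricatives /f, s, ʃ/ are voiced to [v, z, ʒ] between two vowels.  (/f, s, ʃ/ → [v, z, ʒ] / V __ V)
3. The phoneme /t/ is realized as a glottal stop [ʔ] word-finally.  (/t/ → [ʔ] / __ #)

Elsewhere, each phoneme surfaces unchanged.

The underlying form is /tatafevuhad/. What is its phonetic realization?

[tatavevuhat]

/t/ — word-initial; rule 3 does not apply here → [t].
/a/ — not in any rule's target class → [a].
/t/ (between /a/ and /a/): rule 3 targets it, but not word-finally → unchanged [t].
/a/ — not in any rule's target class → [a].
/f/ (between /a/ and /e/): between two vowels, so rule 2 applies → [v].
/e/ (between /f/ and /v/): no rule targets it → [e].
/v/ (between /e/ and /u/): no rule targets it → [v].
/u/ (between /v/ and /h/): no rule targets it → [u].
/h/ (between /u/ and /a/) is unaffected → [h].
/a/ (between /h/ and /d/) is unaffected → [a].
Rule 1 applies to /d/ (word-final: word-finally) → [t].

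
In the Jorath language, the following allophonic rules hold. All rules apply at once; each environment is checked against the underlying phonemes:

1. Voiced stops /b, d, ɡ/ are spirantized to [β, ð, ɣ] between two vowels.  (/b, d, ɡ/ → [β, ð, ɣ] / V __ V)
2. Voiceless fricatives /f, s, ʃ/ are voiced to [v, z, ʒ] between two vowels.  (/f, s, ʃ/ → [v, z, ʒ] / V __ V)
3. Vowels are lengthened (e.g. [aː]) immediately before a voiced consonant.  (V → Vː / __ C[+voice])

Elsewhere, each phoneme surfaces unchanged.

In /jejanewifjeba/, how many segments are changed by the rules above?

Segments that undergo a rule: /e/ → [eː] (rule 3); /a/ → [aː] (rule 3); /e/ → [eː] (rule 3); /e/ → [eː] (rule 3); /b/ → [β] (rule 1).
All other segments surface unchanged.

5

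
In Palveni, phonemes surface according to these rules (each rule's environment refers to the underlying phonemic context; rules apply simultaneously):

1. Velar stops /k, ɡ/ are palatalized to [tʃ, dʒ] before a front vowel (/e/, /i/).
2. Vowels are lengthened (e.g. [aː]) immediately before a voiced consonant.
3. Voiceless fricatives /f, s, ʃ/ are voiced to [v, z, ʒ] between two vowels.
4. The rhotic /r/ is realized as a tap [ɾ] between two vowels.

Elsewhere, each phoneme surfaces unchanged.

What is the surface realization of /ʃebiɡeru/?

[ʃeːbiːdʒeːɾu]

/ʃ/ (word-initial): rule 3 targets it, but not between two vowels → unchanged [ʃ].
/e/ (between /ʃ/ and /b/): before a voiced consonant, so rule 2 applies → [eː].
/b/ (between /e/ and /i/): no rule targets it → [b].
/i/ (between /b/ and /ɡ/): before a voiced consonant, so rule 2 applies → [iː].
Rule 1 applies to /ɡ/ (between /i/ and /e/: before a front vowel) → [dʒ].
/e/ meets the environment for rule 2 (before a voiced consonant) → [eː].
/r/ meets the environment for rule 4 (between two vowels) → [ɾ].
/u/ (word-final) is in the target of rule 2 but the environment (before a voiced consonant) is not met → [u].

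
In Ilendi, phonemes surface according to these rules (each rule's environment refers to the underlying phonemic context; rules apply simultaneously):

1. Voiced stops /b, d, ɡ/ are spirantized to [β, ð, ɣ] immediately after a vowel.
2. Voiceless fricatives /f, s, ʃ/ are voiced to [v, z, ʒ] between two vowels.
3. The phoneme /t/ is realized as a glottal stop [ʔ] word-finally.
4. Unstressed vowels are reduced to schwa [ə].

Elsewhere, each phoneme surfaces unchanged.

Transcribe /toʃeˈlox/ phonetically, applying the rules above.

[təʒəˈlox]

/t/ (word-initial) fails the environment for rule 3, so it stays [t].
Rule 4 applies to /o/ (between /t/ and /ʃ/: in an unstressed syllable) → [ə].
/ʃ/ meets the environment for rule 2 (between two vowels) → [ʒ].
/e/ meets the environment for rule 4 (in an unstressed syllable) → [ə].
/l/ stays [l].
/o/ (between /l/ and /x/) fails the environment for rule 4, so it stays [o].
/x/ — not in any rule's target class → [x].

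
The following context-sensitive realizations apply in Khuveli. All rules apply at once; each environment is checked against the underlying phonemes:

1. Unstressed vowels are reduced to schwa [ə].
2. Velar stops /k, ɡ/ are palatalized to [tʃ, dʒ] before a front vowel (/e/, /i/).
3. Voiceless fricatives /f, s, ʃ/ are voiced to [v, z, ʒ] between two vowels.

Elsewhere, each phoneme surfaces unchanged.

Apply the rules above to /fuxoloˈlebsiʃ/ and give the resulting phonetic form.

[fəxələˈlebsəʃ]

/f/ (word-initial): rule 3 targets it, but not between two vowels → unchanged [f].
/u/ (between /f/ and /x/): in an unstressed syllable, so rule 1 applies → [ə].
/x/ (between /u/ and /o/) is unaffected → [x].
/o/ — between /x/ and /l/, in an unstressed syllable — surfaces as [ə] (rule 1).
/l/ (between /o/ and /o/): no rule targets it → [l].
/o/ (between /l/ and /l/) occurs in an unstressed syllable → [ə] by rule 1.
/l/ (between /o/ and /e/) is unaffected → [l].
/e/ (between /l/ and /b/) fails the environment for rule 1, so it stays [e].
/b/ — not in any rule's target class → [b].
/s/ (between /b/ and /i/) is in the target of rule 3 but the environment (between two vowels) is not met → [s].
/i/ meets the environment for rule 1 (in an unstressed syllable) → [ə].
/ʃ/ (word-final): rule 3 targets it, but not between two vowels → unchanged [ʃ].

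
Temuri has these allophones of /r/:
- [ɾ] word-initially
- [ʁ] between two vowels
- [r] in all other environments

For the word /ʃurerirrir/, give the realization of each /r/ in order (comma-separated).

[ʁ], [ʁ], [r], [r], [r]

Occurrence 1 (position 3): between two vowels → [ʁ].
Occurrence 2 (position 5): between two vowels → [ʁ].
Occurrence 3 (position 7): no conditioning environment matches → elsewhere allophone [r].
Occurrence 4 (position 8): no conditioning environment matches → elsewhere allophone [r].
Occurrence 5 (position 10): no conditioning environment matches → elsewhere allophone [r].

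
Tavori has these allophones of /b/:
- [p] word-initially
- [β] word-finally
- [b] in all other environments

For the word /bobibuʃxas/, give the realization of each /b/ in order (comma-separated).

Occurrence 1 (position 1): word-initially → [p].
Occurrence 2 (position 3): no conditioning environment matches → elsewhere allophone [b].
Occurrence 3 (position 5): no conditioning environment matches → elsewhere allophone [b].

[p], [b], [b]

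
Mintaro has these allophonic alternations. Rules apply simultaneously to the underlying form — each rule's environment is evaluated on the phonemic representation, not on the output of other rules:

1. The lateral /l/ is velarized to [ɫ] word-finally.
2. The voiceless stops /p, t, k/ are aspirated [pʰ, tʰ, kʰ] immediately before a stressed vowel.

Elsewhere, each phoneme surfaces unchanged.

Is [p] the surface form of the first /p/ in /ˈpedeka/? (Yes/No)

/p/ (word-initial): immediately before a stressed vowel, so rule 2 applies → [pʰ].
The actual realization is [pʰ], not [p].

No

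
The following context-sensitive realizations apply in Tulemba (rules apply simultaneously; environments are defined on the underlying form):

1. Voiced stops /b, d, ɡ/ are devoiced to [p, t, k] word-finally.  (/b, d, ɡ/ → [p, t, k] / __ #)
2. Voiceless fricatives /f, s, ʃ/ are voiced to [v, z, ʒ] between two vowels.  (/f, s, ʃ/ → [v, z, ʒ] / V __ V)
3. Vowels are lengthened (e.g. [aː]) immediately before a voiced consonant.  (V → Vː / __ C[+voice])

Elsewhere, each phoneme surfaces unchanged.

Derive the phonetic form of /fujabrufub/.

[fuːjaːbruvuːp]

/f/ — word-initial; rule 2 does not apply here → [f].
/u/ (between /f/ and /j/): before a voiced consonant, so rule 3 applies → [uː].
/j/ (between /u/ and /a/) is unaffected → [j].
/a/ — between /j/ and /b/, before a voiced consonant — surfaces as [aː] (rule 3).
/b/ — between /a/ and /r/; rule 1 does not apply here → [b].
/r/ — not in any rule's target class → [r].
/u/ — between /r/ and /f/; rule 3 does not apply here → [u].
/f/ (between /u/ and /u/) occurs between two vowels → [v] by rule 2.
Rule 3 applies to /u/ (between /f/ and /b/: before a voiced consonant) → [uː].
/b/ (word-final) occurs word-finally → [p] by rule 1.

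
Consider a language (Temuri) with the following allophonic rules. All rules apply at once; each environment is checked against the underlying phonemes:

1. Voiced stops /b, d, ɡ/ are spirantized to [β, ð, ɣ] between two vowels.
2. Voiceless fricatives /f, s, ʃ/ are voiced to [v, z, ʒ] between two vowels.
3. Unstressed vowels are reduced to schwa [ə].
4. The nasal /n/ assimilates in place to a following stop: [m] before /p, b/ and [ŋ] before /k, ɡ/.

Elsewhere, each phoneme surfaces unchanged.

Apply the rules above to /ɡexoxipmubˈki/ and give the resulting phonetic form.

/ɡ/ — word-initial; rule 1 does not apply here → [ɡ].
/e/ (between /ɡ/ and /x/): in an unstressed syllable, so rule 3 applies → [ə].
/x/ — not in any rule's target class → [x].
/o/ meets the environment for rule 3 (in an unstressed syllable) → [ə].
/x/ — not in any rule's target class → [x].
Rule 3 applies to /i/ (between /x/ and /p/: in an unstressed syllable) → [ə].
/p/ stays [p].
/m/ stays [m].
/u/ (between /m/ and /b/): in an unstressed syllable, so rule 3 applies → [ə].
/b/ — between /u/ and /k/; rule 1 does not apply here → [b].
/k/ (between /b/ and /i/) is unaffected → [k].
/i/ — word-final; rule 3 does not apply here → [i].

[ɡəxəxəpməbˈki]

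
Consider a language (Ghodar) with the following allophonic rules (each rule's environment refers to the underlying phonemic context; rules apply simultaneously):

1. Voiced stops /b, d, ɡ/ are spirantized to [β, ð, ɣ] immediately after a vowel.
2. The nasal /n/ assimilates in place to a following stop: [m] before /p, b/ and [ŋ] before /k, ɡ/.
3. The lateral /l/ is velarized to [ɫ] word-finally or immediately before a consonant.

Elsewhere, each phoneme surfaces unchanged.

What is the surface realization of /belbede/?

/b/ (word-initial) is in the target of rule 1 but the environment (immediately after a vowel) is not met → [b].
/l/ — between /e/ and /b/, word-finally or immediately before a consonant — surfaces as [ɫ] (rule 3).
/b/ (between /l/ and /e/): rule 1 targets it, but not immediately after a vowel → unchanged [b].
Rule 1 applies to /d/ (between /e/ and /e/: immediately after a vowel) → [ð].

[beɫbeðe]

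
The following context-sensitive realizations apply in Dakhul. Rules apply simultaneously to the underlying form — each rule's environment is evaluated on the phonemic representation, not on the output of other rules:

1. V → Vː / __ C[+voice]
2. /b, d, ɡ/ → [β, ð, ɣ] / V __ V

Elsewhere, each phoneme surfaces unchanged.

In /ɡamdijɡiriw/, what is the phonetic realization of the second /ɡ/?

[ɡ]

/ɡ/ — between /j/ and /i/; rule 2 does not apply here → [ɡ].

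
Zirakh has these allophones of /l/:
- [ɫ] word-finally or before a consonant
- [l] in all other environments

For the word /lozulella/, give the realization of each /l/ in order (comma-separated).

Occurrence 1 (position 1): no conditioning environment matches → elsewhere allophone [l].
Occurrence 2 (position 5): no conditioning environment matches → elsewhere allophone [l].
Occurrence 3 (position 7): word-finally or before a consonant → [ɫ].
Occurrence 4 (position 8): no conditioning environment matches → elsewhere allophone [l].

[l], [l], [ɫ], [l]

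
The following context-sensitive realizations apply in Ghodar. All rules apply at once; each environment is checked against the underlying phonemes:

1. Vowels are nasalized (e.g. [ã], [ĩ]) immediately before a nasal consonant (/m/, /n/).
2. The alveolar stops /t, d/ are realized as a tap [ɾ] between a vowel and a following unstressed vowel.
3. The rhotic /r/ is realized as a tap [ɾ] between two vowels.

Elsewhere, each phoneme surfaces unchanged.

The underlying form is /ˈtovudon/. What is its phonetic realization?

/t/ (word-initial) is in the target of rule 2 but the environment (between a vowel and a following unstressed vowel) is not met → [t].
/o/ — between /t/ and /v/; rule 1 does not apply here → [o].
/v/ stays [v].
/u/ (between /v/ and /d/): rule 1 targets it, but not before a nasal consonant → unchanged [u].
Rule 2 applies to /d/ (between /u/ and /o/: between a vowel and a following unstressed vowel) → [ɾ].
/o/ — between /d/ and /n/, before a nasal consonant — surfaces as [õ] (rule 1).
/n/ (word-final): no rule targets it → [n].

[ˈtovuɾõn]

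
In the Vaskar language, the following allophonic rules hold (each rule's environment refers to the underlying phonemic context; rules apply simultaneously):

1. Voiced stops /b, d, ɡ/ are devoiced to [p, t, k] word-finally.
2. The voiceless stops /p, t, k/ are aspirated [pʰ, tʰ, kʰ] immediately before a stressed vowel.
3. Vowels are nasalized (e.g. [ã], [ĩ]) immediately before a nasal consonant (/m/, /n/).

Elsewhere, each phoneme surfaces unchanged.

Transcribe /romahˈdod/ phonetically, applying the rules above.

[rõmahˈdot]

/r/ stays [r].
Rule 3 applies to /o/ (between /r/ and /m/: before a nasal consonant) → [õ].
/m/ (between /o/ and /a/) is unaffected → [m].
/a/ (between /m/ and /h/) fails the environment for rule 3, so it stays [a].
/h/ (between /a/ and /d/) is unaffected → [h].
/d/ (between /h/ and /o/) is in the target of rule 1 but the environment (word-finally) is not met → [d].
/o/ — between /d/ and /d/; rule 3 does not apply here → [o].
Rule 1 applies to /d/ (word-final: word-finally) → [t].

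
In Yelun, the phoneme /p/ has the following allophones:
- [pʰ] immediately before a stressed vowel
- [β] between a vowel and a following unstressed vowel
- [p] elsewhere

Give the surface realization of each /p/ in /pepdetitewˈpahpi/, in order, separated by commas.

[p], [p], [pʰ], [p]

Occurrence 1 (position 1): no conditioning environment matches → elsewhere allophone [p].
Occurrence 2 (position 3): no conditioning environment matches → elsewhere allophone [p].
Occurrence 3 (position 11): immediately before a stressed vowel → [pʰ].
Occurrence 4 (position 14): no conditioning environment matches → elsewhere allophone [p].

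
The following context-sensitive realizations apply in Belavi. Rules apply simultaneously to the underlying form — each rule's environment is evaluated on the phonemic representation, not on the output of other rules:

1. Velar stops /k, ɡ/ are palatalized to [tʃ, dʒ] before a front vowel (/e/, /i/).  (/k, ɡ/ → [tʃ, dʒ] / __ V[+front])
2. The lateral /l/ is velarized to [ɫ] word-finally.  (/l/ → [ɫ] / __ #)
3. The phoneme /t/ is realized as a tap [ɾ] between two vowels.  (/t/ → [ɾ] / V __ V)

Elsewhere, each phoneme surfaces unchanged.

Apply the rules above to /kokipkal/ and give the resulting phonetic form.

[kotʃipkaɫ]

/k/ (word-initial): rule 1 targets it, but not before a front vowel → unchanged [k].
/o/ (between /k/ and /k/): no rule targets it → [o].
/k/ — between /o/ and /i/, before a front vowel — surfaces as [tʃ] (rule 1).
/i/ (between /k/ and /p/): no rule targets it → [i].
/p/ — not in any rule's target class → [p].
/k/ — between /p/ and /a/; rule 1 does not apply here → [k].
/a/ stays [a].
/l/ (word-final): word-finally, so rule 2 applies → [ɫ].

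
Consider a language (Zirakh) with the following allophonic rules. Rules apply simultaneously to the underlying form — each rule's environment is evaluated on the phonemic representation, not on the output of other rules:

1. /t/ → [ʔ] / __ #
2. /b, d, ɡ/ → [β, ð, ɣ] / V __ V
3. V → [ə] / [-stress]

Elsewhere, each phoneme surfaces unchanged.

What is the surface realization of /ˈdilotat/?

[ˈdilətəʔ]

/d/ (word-initial): rule 2 targets it, but not between two vowels → unchanged [d].
/i/ (between /d/ and /l/): rule 3 targets it, but not in an unstressed syllable → unchanged [i].
/l/ (between /i/ and /o/): no rule targets it → [l].
/o/ (between /l/ and /t/): in an unstressed syllable, so rule 3 applies → [ə].
/t/ (between /o/ and /a/): rule 1 targets it, but not word-finally → unchanged [t].
Rule 3 applies to /a/ (between /t/ and /t/: in an unstressed syllable) → [ə].
Rule 1 applies to /t/ (word-final: word-finally) → [ʔ].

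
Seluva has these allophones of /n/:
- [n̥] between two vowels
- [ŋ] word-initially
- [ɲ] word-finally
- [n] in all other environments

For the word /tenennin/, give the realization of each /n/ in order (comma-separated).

[n̥], [n], [n], [ɲ]

Occurrence 1 (position 3): between two vowels → [n̥].
Occurrence 2 (position 5): no conditioning environment matches → elsewhere allophone [n].
Occurrence 3 (position 6): no conditioning environment matches → elsewhere allophone [n].
Occurrence 4 (position 8): word-finally → [ɲ].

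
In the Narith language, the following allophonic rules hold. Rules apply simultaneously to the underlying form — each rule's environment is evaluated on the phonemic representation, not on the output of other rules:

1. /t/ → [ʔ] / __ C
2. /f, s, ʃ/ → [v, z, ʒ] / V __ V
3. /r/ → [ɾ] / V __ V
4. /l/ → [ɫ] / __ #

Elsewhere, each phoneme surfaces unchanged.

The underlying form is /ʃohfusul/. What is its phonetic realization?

[ʃohfuzuɫ]

/ʃ/ (word-initial): rule 2 targets it, but not between two vowels → unchanged [ʃ].
/f/ — between /h/ and /u/; rule 2 does not apply here → [f].
Rule 2 applies to /s/ (between /u/ and /u/: between two vowels) → [z].
Rule 4 applies to /l/ (word-final: word-finally) → [ɫ].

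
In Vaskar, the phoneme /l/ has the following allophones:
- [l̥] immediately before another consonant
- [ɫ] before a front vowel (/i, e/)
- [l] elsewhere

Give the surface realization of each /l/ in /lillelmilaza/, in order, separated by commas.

Occurrence 1 (position 1): before a front vowel (/i, e/) → [ɫ].
Occurrence 2 (position 3): immediately before another consonant → [l̥].
Occurrence 3 (position 4): before a front vowel (/i, e/) → [ɫ].
Occurrence 4 (position 6): immediately before another consonant → [l̥].
Occurrence 5 (position 9): no conditioning environment matches → elsewhere allophone [l].

[ɫ], [l̥], [ɫ], [l̥], [l]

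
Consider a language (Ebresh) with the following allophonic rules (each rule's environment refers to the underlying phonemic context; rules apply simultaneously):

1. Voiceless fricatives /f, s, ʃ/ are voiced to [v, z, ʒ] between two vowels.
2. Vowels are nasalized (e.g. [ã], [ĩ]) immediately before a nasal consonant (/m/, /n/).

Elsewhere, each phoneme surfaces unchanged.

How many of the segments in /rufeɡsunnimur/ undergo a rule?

Segments that undergo a rule: /f/ → [v] (rule 1); /u/ → [ũ] (rule 2); /i/ → [ĩ] (rule 2).
All other segments surface unchanged.

3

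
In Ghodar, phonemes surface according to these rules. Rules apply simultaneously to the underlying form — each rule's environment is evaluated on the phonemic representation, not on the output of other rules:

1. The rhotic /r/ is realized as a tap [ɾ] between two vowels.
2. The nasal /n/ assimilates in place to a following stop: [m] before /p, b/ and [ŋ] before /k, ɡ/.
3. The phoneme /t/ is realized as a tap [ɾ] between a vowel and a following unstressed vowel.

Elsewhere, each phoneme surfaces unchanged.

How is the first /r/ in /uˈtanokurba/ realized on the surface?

/r/ (between /u/ and /b/) is in the target of rule 1 but the environment (between two vowels) is not met → [r].

[r]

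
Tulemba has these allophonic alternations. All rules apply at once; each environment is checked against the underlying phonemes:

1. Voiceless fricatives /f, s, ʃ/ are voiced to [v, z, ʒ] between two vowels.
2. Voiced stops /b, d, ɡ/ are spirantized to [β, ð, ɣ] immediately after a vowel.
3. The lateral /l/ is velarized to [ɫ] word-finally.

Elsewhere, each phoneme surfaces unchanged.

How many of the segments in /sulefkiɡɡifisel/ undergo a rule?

4

Segments that undergo a rule: /ɡ/ → [ɣ] (rule 2); /f/ → [v] (rule 1); /s/ → [z] (rule 1); /l/ → [ɫ] (rule 3).
All other segments surface unchanged.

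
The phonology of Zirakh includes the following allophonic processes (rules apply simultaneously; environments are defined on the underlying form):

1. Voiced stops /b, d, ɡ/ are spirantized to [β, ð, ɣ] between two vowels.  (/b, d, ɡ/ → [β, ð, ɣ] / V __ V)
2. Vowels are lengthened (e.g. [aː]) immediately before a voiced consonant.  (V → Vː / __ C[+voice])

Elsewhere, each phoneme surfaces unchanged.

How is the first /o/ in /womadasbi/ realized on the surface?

[oː]

/o/ (between /w/ and /m/) occurs before a voiced consonant → [oː] by rule 2.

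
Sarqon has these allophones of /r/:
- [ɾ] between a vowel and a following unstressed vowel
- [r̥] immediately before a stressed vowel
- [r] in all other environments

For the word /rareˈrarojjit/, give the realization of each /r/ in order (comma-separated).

[r], [ɾ], [r̥], [ɾ]

Occurrence 1 (position 1): no conditioning environment matches → elsewhere allophone [r].
Occurrence 2 (position 3): between a vowel and a following unstressed vowel → [ɾ].
Occurrence 3 (position 5): immediately before a stressed vowel → [r̥].
Occurrence 4 (position 7): between a vowel and a following unstressed vowel → [ɾ].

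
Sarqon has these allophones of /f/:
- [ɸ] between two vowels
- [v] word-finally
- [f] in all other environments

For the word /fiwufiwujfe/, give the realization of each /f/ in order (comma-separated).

[f], [ɸ], [f]

Occurrence 1 (position 1): no conditioning environment matches → elsewhere allophone [f].
Occurrence 2 (position 5): between two vowels → [ɸ].
Occurrence 3 (position 10): no conditioning environment matches → elsewhere allophone [f].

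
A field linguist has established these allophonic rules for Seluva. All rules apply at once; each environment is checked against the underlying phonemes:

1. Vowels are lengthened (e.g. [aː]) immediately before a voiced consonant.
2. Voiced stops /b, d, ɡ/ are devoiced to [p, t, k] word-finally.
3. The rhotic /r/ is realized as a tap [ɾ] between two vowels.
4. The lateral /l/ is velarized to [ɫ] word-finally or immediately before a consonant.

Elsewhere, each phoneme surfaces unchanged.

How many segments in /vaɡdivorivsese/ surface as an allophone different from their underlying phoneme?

Segments that undergo a rule: /a/ → [aː] (rule 1); /i/ → [iː] (rule 1); /o/ → [oː] (rule 1); /r/ → [ɾ] (rule 3); /i/ → [iː] (rule 1).
All other segments surface unchanged.

5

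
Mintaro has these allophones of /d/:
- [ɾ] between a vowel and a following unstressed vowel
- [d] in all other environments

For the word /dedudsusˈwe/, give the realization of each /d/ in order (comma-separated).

Occurrence 1 (position 1): no conditioning environment matches → elsewhere allophone [d].
Occurrence 2 (position 3): between a vowel and a following unstressed vowel → [ɾ].
Occurrence 3 (position 5): no conditioning environment matches → elsewhere allophone [d].

[d], [ɾ], [d]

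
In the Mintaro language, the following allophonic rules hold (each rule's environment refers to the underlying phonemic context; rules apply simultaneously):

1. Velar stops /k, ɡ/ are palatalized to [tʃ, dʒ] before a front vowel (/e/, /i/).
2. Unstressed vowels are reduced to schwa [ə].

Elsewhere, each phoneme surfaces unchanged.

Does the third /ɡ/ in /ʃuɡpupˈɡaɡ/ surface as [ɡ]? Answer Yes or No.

Yes

/ɡ/ — word-final; rule 1 does not apply here → [ɡ].
The actual realization is [ɡ], which matches [ɡ].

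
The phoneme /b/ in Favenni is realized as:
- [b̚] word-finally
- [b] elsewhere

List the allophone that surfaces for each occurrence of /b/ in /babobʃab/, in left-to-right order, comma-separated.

Occurrence 1 (position 1): no conditioning environment matches → elsewhere allophone [b].
Occurrence 2 (position 3): no conditioning environment matches → elsewhere allophone [b].
Occurrence 3 (position 5): no conditioning environment matches → elsewhere allophone [b].
Occurrence 4 (position 8): word-finally → [b̚].

[b], [b], [b], [b̚]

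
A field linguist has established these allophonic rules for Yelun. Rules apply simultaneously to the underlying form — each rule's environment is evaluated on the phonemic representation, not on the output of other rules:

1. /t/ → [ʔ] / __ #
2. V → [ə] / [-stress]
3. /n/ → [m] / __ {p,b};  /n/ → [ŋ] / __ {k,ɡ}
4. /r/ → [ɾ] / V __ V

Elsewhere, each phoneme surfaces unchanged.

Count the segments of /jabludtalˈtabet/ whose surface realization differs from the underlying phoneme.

5

Segments that undergo a rule: /a/ → [ə] (rule 2); /u/ → [ə] (rule 2); /a/ → [ə] (rule 2); /e/ → [ə] (rule 2); /t/ → [ʔ] (rule 1).
All other segments surface unchanged.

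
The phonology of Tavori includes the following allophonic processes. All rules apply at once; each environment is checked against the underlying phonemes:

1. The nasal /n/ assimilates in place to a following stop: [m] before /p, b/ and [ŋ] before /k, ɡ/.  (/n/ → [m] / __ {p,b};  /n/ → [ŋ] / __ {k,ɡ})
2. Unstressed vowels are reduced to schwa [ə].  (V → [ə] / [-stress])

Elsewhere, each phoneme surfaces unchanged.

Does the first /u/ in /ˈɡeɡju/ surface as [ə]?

/u/ (word-final): in an unstressed syllable, so rule 2 applies → [ə].
The actual realization is [ə], which matches [ə].

Yes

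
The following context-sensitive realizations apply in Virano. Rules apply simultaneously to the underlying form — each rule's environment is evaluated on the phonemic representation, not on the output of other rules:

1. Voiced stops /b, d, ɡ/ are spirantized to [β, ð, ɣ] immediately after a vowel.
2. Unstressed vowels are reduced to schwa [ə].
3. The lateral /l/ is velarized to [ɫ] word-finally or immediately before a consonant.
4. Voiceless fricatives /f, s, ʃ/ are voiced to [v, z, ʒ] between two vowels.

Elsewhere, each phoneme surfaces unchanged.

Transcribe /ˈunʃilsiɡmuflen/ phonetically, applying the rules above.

/u/ — word-initial; rule 2 does not apply here → [u].
/ʃ/ — between /n/ and /i/; rule 4 does not apply here → [ʃ].
/i/ meets the environment for rule 2 (in an unstressed syllable) → [ə].
/l/ (between /i/ and /s/) occurs word-finally or immediately before a consonant → [ɫ] by rule 3.
/s/ (between /l/ and /i/) fails the environment for rule 4, so it stays [s].
Rule 2 applies to /i/ (between /s/ and /ɡ/: in an unstressed syllable) → [ə].
Rule 1 applies to /ɡ/ (between /i/ and /m/: immediately after a vowel) → [ɣ].
/u/ (between /m/ and /f/): in an unstressed syllable, so rule 2 applies → [ə].
/f/ (between /u/ and /l/): rule 4 targets it, but not between two vowels → unchanged [f].
/l/ (between /f/ and /e/): rule 3 targets it, but not word-finally or immediately before a consonant → unchanged [l].
Rule 2 applies to /e/ (between /l/ and /n/: in an unstressed syllable) → [ə].

[ˈunʃəɫsəɣməflən]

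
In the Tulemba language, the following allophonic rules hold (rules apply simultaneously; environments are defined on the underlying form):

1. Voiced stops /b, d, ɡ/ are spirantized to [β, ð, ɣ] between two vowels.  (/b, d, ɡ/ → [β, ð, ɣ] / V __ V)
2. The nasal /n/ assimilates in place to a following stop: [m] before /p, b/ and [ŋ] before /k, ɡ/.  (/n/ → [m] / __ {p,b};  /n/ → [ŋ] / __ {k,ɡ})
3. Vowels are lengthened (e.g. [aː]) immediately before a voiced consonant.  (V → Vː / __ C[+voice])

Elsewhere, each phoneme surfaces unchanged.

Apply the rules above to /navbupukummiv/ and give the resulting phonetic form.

[naːvbupukuːmmiːv]

/n/ (word-initial): rule 2 targets it, but not before a labial or velar stop → unchanged [n].
/a/ — between /n/ and /v/, before a voiced consonant — surfaces as [aː] (rule 3).
/v/ (between /a/ and /b/): no rule targets it → [v].
/b/ — between /v/ and /u/; rule 1 does not apply here → [b].
/u/ (between /b/ and /p/): rule 3 targets it, but not before a voiced consonant → unchanged [u].
/p/ — not in any rule's target class → [p].
/u/ — between /p/ and /k/; rule 3 does not apply here → [u].
/k/ — not in any rule's target class → [k].
/u/ (between /k/ and /m/) occurs before a voiced consonant → [uː] by rule 3.
/m/ (between /u/ and /m/): no rule targets it → [m].
/m/ — not in any rule's target class → [m].
Rule 3 applies to /i/ (between /m/ and /v/: before a voiced consonant) → [iː].
/v/ — not in any rule's target class → [v].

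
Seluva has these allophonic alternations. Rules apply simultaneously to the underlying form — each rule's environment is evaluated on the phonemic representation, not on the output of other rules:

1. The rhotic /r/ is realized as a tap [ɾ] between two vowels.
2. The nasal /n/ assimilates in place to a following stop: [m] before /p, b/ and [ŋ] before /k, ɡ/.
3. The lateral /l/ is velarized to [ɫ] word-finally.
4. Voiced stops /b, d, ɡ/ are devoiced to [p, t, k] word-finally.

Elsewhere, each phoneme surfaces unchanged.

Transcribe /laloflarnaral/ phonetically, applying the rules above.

/l/ (word-initial): rule 3 targets it, but not word-finally → unchanged [l].
/a/ stays [a].
/l/ (between /a/ and /o/) fails the environment for rule 3, so it stays [l].
/o/ (between /l/ and /f/) is unaffected → [o].
/f/ (between /o/ and /l/): no rule targets it → [f].
/l/ (between /f/ and /a/) fails the environment for rule 3, so it stays [l].
/a/ — not in any rule's target class → [a].
/r/ (between /a/ and /n/): rule 1 targets it, but not between two vowels → unchanged [r].
/n/ (between /r/ and /a/): rule 2 targets it, but not before a labial or velar stop → unchanged [n].
/a/ stays [a].
/r/ meets the environment for rule 1 (between two vowels) → [ɾ].
/a/ — not in any rule's target class → [a].
Rule 3 applies to /l/ (word-final: word-finally) → [ɫ].

[laloflarnaɾaɫ]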